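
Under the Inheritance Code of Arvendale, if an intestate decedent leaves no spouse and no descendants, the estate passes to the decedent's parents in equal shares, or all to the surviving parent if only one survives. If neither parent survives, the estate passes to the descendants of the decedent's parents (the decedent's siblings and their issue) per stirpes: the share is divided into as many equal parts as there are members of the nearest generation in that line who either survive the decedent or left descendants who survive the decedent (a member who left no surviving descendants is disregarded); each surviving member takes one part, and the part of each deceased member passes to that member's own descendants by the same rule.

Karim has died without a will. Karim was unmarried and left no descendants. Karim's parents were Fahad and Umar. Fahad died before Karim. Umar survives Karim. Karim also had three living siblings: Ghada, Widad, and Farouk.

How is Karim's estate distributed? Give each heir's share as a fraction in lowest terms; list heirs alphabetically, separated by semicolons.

Umar 1

Only one parent, Umar, survives, so Umar takes the entire estate. The siblings take nothing because a surviving parent has priority.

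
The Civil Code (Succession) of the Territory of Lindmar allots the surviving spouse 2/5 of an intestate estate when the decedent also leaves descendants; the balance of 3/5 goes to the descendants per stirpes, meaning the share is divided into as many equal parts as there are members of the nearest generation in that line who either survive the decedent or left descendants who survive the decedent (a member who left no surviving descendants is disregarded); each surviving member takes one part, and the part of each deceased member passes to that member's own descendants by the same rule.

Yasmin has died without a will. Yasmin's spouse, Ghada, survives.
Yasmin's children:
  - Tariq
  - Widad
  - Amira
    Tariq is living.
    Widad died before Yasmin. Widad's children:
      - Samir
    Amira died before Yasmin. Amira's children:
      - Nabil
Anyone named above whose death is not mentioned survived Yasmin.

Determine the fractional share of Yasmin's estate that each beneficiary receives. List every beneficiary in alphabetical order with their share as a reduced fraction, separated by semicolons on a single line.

Ghada, as surviving spouse, takes 2/5.
The remaining 3/5 passes to Yasmin's descendants per stirpes.
The 3/5 is divided into 3 equal shares of 1/5 among Tariq, Widad, Amira.
Tariq is living and takes 1/5.
Widad predeceased; the 1/5 allotted to Widad's branch passes to Widad's issue by representation.
Samir is the sole taker at this level and receives the full 1/5.
Amira predeceased; the 1/5 allotted to Amira's branch passes to Amira's issue by representation.
Nabil is the sole taker at this level and receives the full 1/5.

Ghada 2/5; Nabil 1/5; Samir 1/5; Tariq 1/5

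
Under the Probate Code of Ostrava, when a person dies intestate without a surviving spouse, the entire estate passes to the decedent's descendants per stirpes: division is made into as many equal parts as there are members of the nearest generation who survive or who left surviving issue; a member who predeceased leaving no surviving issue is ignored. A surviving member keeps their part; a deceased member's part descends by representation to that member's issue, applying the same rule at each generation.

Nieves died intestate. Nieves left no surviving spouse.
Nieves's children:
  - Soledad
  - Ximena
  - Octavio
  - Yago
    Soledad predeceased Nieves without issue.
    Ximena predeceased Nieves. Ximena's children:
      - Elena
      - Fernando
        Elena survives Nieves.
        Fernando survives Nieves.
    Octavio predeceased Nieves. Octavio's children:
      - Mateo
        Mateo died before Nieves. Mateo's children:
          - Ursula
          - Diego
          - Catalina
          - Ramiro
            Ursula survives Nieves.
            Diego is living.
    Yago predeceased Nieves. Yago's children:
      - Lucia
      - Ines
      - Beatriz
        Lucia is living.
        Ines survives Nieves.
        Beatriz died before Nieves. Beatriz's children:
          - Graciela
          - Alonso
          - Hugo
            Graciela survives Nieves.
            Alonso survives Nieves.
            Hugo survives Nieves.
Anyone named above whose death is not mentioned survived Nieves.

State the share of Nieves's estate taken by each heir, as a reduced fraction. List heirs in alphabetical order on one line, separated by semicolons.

There is no surviving spouse, so the entire estate passes to Nieves's descendants per stirpes.
Soledad left no surviving issue, so that branch lapses and is disregarded.
The estate is divided into 3 equal shares of 1/3 among Ximena, Octavio, Yago.
Ximena predeceased; the 1/3 allotted to Ximena's branch passes to Ximena's issue by representation.
The 1/3 is divided into 2 equal shares of 1/6 among Elena, Fernando.
Elena is living and takes 1/6.
Fernando is living and takes 1/6.
Octavio predeceased; the 1/3 allotted to Octavio's branch passes to Octavio's issue by representation.
Mateo's line is the sole branch at this level, so the full 1/3 passes to Mateo's issue by representation.
The 1/3 is divided into 4 equal shares of 1/12 among Ursula, Diego, Catalina, Ramiro.
Ursula is living and takes 1/12.
Diego is living and takes 1/12.
Catalina is living and takes 1/12.
Ramiro is living and takes 1/12.
Yago predeceased; the 1/3 allotted to Yago's branch passes to Yago's issue by representation.
The 1/3 is divided into 3 equal shares of 1/9 among Lucia, Ines, Beatriz.
Lucia is living and takes 1/9.
Ines is living and takes 1/9.
Beatriz predeceased; the 1/9 allotted to Beatriz's branch passes to Beatriz's issue by representation.
The 1/9 is divided into 3 equal shares of 1/27 among Graciela, Alonso, Hugo.
Graciela is living and takes 1/27.
Alonso is living and takes 1/27.
Hugo is living and takes 1/27.

Alonso 1/27; Catalina 1/12; Diego 1/12; Elena 1/6; Fernando 1/6; Graciela 1/27; Hugo 1/27; Ines 1/9; Lucia 1/9; Ramiro 1/12; Ursula 1/12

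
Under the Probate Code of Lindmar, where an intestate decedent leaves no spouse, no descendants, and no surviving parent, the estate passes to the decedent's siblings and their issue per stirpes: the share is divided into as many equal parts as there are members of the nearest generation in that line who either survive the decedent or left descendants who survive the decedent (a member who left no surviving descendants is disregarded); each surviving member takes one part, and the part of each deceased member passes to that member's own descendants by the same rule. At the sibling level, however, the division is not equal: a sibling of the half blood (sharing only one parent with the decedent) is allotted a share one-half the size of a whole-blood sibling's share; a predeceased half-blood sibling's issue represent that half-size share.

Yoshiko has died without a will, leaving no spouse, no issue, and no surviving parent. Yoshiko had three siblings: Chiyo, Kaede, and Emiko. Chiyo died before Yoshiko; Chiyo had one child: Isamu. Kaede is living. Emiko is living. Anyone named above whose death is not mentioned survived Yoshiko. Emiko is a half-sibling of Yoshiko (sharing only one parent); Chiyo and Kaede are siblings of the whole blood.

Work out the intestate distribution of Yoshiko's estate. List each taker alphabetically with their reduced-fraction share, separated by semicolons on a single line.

No spouse, descendants, or parent survives, so the estate passes to Yoshiko's siblings per stirpes.
Half-blood siblings count for one-half the weight of whole-blood siblings at the initial division.
Dividing 1 in proportion to weights (total weight 5/2): Chiyo (weight 1) → 2/5; Kaede (weight 1) → 2/5; Emiko (weight 1/2) → 1/5.
Chiyo predeceased; the 2/5 allotted to Chiyo's branch passes to Chiyo's issue by representation.
Isamu is the sole taker at this level and receives the full 2/5.
Kaede is living and takes 2/5.
Emiko is living and takes 1/5.

Emiko 1/5; Isamu 2/5; Kaede 2/5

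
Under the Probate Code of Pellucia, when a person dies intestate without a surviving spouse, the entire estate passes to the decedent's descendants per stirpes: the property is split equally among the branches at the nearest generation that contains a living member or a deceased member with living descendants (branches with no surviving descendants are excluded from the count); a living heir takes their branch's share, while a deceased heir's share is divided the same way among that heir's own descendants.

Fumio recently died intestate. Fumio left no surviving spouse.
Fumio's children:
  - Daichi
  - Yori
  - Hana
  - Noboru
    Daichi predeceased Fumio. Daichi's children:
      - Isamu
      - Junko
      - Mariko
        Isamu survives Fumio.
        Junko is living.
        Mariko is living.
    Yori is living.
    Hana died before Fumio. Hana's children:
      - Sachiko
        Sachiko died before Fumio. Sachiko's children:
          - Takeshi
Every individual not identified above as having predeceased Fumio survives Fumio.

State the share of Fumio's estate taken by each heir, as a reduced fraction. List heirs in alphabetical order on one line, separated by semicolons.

Isamu 1/12; Junko 1/12; Mariko 1/12; Noboru 1/4; Takeshi 1/4; Yori 1/4

There is no surviving spouse, so the entire estate passes to Fumio's descendants per stirpes.
The estate is divided into 4 equal shares of 1/4 among Daichi, Yori, Hana, Noboru.
Daichi predeceased; the 1/4 allotted to Daichi's branch passes to Daichi's issue by representation.
The 1/4 is divided into 3 equal shares of 1/12 among Isamu, Junko, Mariko.
Isamu is living and takes 1/12.
Junko is living and takes 1/12.
Mariko is living and takes 1/12.
Yori is living and takes 1/4.
Hana predeceased; the 1/4 allotted to Hana's branch passes to Hana's issue by representation.
Sachiko's line is the sole branch at this level, so the full 1/4 passes to Sachiko's issue by representation.
Takeshi is the sole taker at this level and receives the full 1/4.
Noboru is living and takes 1/4.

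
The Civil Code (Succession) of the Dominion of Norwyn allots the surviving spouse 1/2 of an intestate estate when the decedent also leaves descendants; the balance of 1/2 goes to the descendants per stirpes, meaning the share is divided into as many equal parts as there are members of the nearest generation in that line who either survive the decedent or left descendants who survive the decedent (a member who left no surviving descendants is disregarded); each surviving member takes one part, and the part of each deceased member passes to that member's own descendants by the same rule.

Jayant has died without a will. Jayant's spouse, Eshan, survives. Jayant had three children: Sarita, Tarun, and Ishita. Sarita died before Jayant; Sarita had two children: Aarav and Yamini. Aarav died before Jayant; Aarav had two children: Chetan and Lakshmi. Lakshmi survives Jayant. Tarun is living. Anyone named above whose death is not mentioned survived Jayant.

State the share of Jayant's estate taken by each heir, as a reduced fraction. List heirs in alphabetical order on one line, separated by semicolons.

Chetan 1/24; Eshan 1/2; Ishita 1/6; Lakshmi 1/24; Tarun 1/6; Yamini 1/12

Eshan, as surviving spouse, takes 1/2.
The remaining 1/2 passes to Jayant's descendants per stirpes.
The 1/2 is divided into 3 equal shares of 1/6 among Sarita, Tarun, Ishita.
Sarita predeceased; the 1/6 allotted to Sarita's branch passes to Sarita's issue by representation.
The 1/6 is divided into 2 equal shares of 1/12 among Aarav, Yamini.
Aarav predeceased; the 1/12 allotted to Aarav's branch passes to Aarav's issue by representation.
The 1/12 is divided into 2 equal shares of 1/24 among Chetan, Lakshmi.
Chetan is living and takes 1/24.
Lakshmi is living and takes 1/24.
Yamini is living and takes 1/12.
Tarun is living and takes 1/6.
Ishita is living and takes 1/6.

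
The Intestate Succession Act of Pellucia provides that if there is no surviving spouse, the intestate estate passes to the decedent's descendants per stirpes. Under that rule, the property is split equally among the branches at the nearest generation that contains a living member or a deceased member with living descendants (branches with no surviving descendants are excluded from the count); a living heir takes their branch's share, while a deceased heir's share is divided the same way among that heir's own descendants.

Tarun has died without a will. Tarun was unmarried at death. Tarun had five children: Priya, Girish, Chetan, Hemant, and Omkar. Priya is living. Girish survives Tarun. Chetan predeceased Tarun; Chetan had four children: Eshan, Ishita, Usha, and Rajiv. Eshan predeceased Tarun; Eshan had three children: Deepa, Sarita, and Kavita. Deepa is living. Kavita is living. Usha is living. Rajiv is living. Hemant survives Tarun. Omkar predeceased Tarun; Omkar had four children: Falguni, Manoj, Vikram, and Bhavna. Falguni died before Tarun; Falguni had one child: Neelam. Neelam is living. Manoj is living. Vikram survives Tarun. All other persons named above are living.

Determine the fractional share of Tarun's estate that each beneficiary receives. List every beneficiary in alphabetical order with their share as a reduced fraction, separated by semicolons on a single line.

There is no surviving spouse, so the entire estate passes to Tarun's descendants per stirpes.
The estate is divided into 5 equal shares of 1/5 among Priya, Girish, Chetan, Hemant, Omkar.
Priya is living and takes 1/5.
Girish is living and takes 1/5.
Chetan predeceased; the 1/5 allotted to Chetan's branch passes to Chetan's issue by representation.
The 1/5 is divided into 4 equal shares of 1/20 among Eshan, Ishita, Usha, Rajiv.
Eshan predeceased; the 1/20 allotted to Eshan's branch passes to Eshan's issue by representation.
The 1/20 is divided into 3 equal shares of 1/60 among Deepa, Sarita, Kavita.
Deepa is living and takes 1/60.
Sarita is living and takes 1/60.
Kavita is living and takes 1/60.
Ishita is living and takes 1/20.
Usha is living and takes 1/20.
Rajiv is living and takes 1/20.
Hemant is living and takes 1/5.
Omkar predeceased; the 1/5 allotted to Omkar's branch passes to Omkar's issue by representation.
The 1/5 is divided into 4 equal shares of 1/20 among Falguni, Manoj, Vikram, Bhavna.
Falguni predeceased; the 1/20 allotted to Falguni's branch passes to Falguni's issue by representation.
Neelam is the sole taker at this level and receives the full 1/20.
Manoj is living and takes 1/20.
Vikram is living and takes 1/20.
Bhavna is living and takes 1/20.

Bhavna 1/20; Deepa 1/60; Girish 1/5; Hemant 1/5; Ishita 1/20; Kavita 1/60; Manoj 1/20; Neelam 1/20; Priya 1/5; Rajiv 1/20; Sarita 1/60; Usha 1/20; Vikram 1/20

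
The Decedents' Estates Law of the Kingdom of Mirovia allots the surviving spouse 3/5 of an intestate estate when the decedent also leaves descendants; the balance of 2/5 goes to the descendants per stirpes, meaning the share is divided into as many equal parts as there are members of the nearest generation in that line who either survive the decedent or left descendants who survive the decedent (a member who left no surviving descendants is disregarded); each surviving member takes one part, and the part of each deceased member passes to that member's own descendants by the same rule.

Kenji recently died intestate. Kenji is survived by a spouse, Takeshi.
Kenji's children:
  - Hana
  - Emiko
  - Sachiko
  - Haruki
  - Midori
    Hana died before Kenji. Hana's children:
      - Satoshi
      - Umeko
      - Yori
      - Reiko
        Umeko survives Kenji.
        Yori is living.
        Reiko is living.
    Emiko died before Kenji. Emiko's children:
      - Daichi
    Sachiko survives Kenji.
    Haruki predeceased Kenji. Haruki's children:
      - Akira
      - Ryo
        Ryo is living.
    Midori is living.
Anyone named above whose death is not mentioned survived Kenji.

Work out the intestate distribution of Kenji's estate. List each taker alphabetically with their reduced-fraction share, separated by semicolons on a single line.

Akira 1/25; Daichi 2/25; Midori 2/25; Reiko 1/50; Ryo 1/25; Sachiko 2/25; Satoshi 1/50; Takeshi 3/5; Umeko 1/50; Yori 1/50

Takeshi, as surviving spouse, takes 3/5.
The remaining 2/5 passes to Kenji's descendants per stirpes.
The 2/5 is divided into 5 equal shares of 2/25 among Hana, Emiko, Sachiko, Haruki, Midori.
Hana predeceased; the 2/25 allotted to Hana's branch passes to Hana's issue by representation.
The 2/25 is divided into 4 equal shares of 1/50 among Satoshi, Umeko, Yori, Reiko.
Satoshi is living and takes 1/50.
Umeko is living and takes 1/50.
Yori is living and takes 1/50.
Reiko is living and takes 1/50.
Emiko predeceased; the 2/25 allotted to Emiko's branch passes to Emiko's issue by representation.
Daichi is the sole taker at this level and receives the full 2/25.
Sachiko is living and takes 2/25.
Haruki predeceased; the 2/25 allotted to Haruki's branch passes to Haruki's issue by representation.
The 2/25 is divided into 2 equal shares of 1/25 among Akira, Ryo.
Akira is living and takes 1/25.
Ryo is living and takes 1/25.
Midori is living and takes 2/25.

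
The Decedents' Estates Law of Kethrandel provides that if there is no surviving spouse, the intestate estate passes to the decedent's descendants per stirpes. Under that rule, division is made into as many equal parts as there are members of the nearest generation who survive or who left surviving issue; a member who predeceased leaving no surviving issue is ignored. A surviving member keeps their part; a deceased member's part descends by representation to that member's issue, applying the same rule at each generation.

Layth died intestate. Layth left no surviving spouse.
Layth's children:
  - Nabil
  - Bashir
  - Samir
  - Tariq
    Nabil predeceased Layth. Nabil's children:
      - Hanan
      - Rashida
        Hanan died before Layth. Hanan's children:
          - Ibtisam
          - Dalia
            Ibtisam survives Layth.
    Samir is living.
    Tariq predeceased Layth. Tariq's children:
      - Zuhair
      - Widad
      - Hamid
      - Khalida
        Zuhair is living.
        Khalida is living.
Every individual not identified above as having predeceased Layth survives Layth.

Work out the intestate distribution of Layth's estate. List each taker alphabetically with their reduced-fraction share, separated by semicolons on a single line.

There is no surviving spouse, so the entire estate passes to Layth's descendants per stirpes.
The estate is divided into 4 equal shares of 1/4 among Nabil, Bashir, Samir, Tariq.
Nabil predeceased; the 1/4 allotted to Nabil's branch passes to Nabil's issue by representation.
The 1/4 is divided into 2 equal shares of 1/8 among Hanan, Rashida.
Hanan predeceased; the 1/8 allotted to Hanan's branch passes to Hanan's issue by representation.
The 1/8 is divided into 2 equal shares of 1/16 among Ibtisam, Dalia.
Ibtisam is living and takes 1/16.
Dalia is living and takes 1/16.
Rashida is living and takes 1/8.
Bashir is living and takes 1/4.
Samir is living and takes 1/4.
Tariq predeceased; the 1/4 allotted to Tariq's branch passes to Tariq's issue by representation.
The 1/4 is divided into 4 equal shares of 1/16 among Zuhair, Widad, Hamid, Khalida.
Zuhair is living and takes 1/16.
Widad is living and takes 1/16.
Hamid is living and takes 1/16.
Khalida is living and takes 1/16.

Bashir 1/4; Dalia 1/16; Hamid 1/16; Ibtisam 1/16; Khalida 1/16; Rashida 1/8; Samir 1/4; Widad 1/16; Zuhair 1/16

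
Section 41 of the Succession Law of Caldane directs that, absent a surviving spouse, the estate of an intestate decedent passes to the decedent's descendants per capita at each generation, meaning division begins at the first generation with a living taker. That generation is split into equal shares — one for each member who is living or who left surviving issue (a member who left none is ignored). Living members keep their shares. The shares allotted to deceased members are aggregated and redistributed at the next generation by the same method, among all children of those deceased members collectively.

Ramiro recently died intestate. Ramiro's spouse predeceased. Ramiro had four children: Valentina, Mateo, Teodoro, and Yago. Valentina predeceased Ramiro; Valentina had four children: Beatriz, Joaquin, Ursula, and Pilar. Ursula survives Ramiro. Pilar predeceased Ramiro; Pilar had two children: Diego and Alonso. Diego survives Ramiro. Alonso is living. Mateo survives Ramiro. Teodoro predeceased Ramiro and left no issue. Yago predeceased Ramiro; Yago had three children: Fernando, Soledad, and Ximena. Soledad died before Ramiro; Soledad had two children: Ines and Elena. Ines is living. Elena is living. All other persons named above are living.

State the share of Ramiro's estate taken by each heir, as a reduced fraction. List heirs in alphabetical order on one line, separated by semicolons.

There is no surviving spouse, so the entire estate passes to Ramiro's descendants per capita at each generation.
At generation 1 (Valentina, Mateo, Yago) there are 3 shares of (1)/3 = 1/3 each.
Living: Mateo — each takes 1/3.
Deceased: Valentina and Yago. Their combined 2/3 is pooled and carried to generation 2.
At generation 2 (Beatriz, Joaquin, Ursula, Pilar, Fernando, Soledad, Ximena) there are 7 shares of (2/3)/7 = 2/21 each.
Living: Beatriz, Joaquin, Ursula, Fernando, and Ximena — each takes 2/21.
Deceased: Pilar and Soledad. Their combined 4/21 is pooled and carried to generation 3.
At generation 3 (Diego, Alonso, Ines, Elena) there are 4 shares of (4/21)/4 = 1/21 each.
Living: Diego, Alonso, Ines, and Elena — each takes 1/21.

Alonso 1/21; Beatriz 2/21; Diego 1/21; Elena 1/21; Fernando 2/21; Ines 1/21; Joaquin 2/21; Mateo 1/3; Ursula 2/21; Ximena 2/21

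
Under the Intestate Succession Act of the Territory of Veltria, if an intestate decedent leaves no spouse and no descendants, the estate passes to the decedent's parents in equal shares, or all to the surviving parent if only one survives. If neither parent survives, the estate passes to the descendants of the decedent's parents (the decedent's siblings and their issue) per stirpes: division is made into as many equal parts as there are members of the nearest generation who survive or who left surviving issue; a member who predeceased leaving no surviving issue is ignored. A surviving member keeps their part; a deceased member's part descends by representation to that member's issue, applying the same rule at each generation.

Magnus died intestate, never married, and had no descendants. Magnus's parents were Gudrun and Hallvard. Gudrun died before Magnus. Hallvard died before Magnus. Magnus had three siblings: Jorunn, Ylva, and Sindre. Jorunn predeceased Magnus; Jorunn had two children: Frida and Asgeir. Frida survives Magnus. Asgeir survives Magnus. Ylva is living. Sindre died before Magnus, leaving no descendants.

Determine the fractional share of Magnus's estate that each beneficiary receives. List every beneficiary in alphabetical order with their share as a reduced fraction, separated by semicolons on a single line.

Neither parent survives and there are no descendants, so the estate passes to Magnus's siblings and their issue per stirpes.
Sindre left no surviving issue, so that branch lapses and is disregarded.
The estate is divided into 2 equal shares of 1/2 among Jorunn, Ylva.
Jorunn predeceased; the 1/2 allotted to Jorunn's branch passes to Jorunn's issue by representation.
The 1/2 is divided into 2 equal shares of 1/4 among Frida, Asgeir.
Frida is living and takes 1/4.
Asgeir is living and takes 1/4.
Ylva is living and takes 1/2.

Asgeir 1/4; Frida 1/4; Ylva 1/2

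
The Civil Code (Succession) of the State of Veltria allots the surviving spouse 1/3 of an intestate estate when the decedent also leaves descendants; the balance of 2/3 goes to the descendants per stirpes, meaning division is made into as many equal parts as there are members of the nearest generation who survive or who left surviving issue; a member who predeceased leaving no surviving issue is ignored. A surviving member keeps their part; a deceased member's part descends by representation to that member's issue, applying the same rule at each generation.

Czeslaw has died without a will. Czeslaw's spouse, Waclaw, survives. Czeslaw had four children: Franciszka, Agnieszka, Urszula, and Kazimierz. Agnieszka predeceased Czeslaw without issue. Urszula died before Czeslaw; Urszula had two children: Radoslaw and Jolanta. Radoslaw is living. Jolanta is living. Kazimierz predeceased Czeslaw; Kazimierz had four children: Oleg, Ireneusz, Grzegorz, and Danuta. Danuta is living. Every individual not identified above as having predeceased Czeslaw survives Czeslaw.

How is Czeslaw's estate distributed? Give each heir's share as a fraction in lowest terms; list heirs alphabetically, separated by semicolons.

Waclaw, as surviving spouse, takes 1/3.
The remaining 2/3 passes to Czeslaw's descendants per stirpes.
Agnieszka left no surviving issue, so that branch lapses and is disregarded.
The 2/3 is divided into 3 equal shares of 2/9 among Franciszka, Urszula, Kazimierz.
Franciszka is living and takes 2/9.
Urszula predeceased; the 2/9 allotted to Urszula's branch passes to Urszula's issue by representation.
The 2/9 is divided into 2 equal shares of 1/9 among Radoslaw, Jolanta.
Radoslaw is living and takes 1/9.
Jolanta is living and takes 1/9.
Kazimierz predeceased; the 2/9 allotted to Kazimierz's branch passes to Kazimierz's issue by representation.
The 2/9 is divided into 4 equal shares of 1/18 among Oleg, Ireneusz, Grzegorz, Danuta.
Oleg is living and takes 1/18.
Ireneusz is living and takes 1/18.
Grzegorz is living and takes 1/18.
Danuta is living and takes 1/18.

Danuta 1/18; Franciszka 2/9; Grzegorz 1/18; Ireneusz 1/18; Jolanta 1/9; Oleg 1/18; Radoslaw 1/9; Waclaw 1/3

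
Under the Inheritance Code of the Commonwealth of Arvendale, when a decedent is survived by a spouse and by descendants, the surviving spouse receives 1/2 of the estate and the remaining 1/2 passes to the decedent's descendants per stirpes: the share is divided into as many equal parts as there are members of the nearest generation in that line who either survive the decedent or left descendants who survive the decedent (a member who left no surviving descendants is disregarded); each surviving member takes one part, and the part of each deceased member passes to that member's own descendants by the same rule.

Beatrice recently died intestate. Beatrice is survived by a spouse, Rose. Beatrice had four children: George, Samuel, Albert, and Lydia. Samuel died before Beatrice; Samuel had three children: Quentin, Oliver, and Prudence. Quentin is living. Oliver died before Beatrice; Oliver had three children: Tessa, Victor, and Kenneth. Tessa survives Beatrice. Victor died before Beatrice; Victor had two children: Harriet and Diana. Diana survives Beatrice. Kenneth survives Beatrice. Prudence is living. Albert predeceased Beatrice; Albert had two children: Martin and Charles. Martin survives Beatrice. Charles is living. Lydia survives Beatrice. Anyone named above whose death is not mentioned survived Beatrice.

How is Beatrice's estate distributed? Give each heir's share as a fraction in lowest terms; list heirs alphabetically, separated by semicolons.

Rose, as surviving spouse, takes 1/2.
The remaining 1/2 passes to Beatrice's descendants per stirpes.
The 1/2 is divided into 4 equal shares of 1/8 among George, Samuel, Albert, Lydia.
George is living and takes 1/8.
Samuel predeceased; the 1/8 allotted to Samuel's branch passes to Samuel's issue by representation.
The 1/8 is divided into 3 equal shares of 1/24 among Quentin, Oliver, Prudence.
Quentin is living and takes 1/24.
Oliver predeceased; the 1/24 allotted to Oliver's branch passes to Oliver's issue by representation.
The 1/24 is divided into 3 equal shares of 1/72 among Tessa, Victor, Kenneth.
Tessa is living and takes 1/72.
Victor predeceased; the 1/72 allotted to Victor's branch passes to Victor's issue by representation.
The 1/72 is divided into 2 equal shares of 1/144 among Harriet, Diana.
Harriet is living and takes 1/144.
Diana is living and takes 1/144.
Kenneth is living and takes 1/72.
Prudence is living and takes 1/24.
Albert predeceased; the 1/8 allotted to Albert's branch passes to Albert's issue by representation.
The 1/8 is divided into 2 equal shares of 1/16 among Martin, Charles.
Martin is living and takes 1/16.
Charles is living and takes 1/16.
Lydia is living and takes 1/8.

Charles 1/16; Diana 1/144; George 1/8; Harriet 1/144; Kenneth 1/72; Lydia 1/8; Martin 1/16; Prudence 1/24; Quentin 1/24; Rose 1/2; Tessa 1/72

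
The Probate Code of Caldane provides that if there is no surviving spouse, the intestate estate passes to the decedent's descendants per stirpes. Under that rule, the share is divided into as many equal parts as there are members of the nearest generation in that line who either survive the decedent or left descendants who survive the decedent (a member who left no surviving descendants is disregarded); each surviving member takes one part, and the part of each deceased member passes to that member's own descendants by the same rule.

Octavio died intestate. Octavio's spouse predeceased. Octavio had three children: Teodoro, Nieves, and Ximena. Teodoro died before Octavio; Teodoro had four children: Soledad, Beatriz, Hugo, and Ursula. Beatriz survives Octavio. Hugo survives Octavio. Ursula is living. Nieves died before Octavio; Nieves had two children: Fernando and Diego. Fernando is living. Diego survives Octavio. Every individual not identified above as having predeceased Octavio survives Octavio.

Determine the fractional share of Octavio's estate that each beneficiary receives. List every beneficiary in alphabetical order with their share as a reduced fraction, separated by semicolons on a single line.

Beatriz 1/12; Diego 1/6; Fernando 1/6; Hugo 1/12; Soledad 1/12; Ursula 1/12; Ximena 1/3

There is no surviving spouse, so the entire estate passes to Octavio's descendants per stirpes.
The estate is divided into 3 equal shares of 1/3 among Teodoro, Nieves, Ximena.
Teodoro predeceased; the 1/3 allotted to Teodoro's branch passes to Teodoro's issue by representation.
The 1/3 is divided into 4 equal shares of 1/12 among Soledad, Beatriz, Hugo, Ursula.
Soledad is living and takes 1/12.
Beatriz is living and takes 1/12.
Hugo is living and takes 1/12.
Ursula is living and takes 1/12.
Nieves predeceased; the 1/3 allotted to Nieves's branch passes to Nieves's issue by representation.
The 1/3 is divided into 2 equal shares of 1/6 among Fernando, Diego.
Fernando is living and takes 1/6.
Diego is living and takes 1/6.
Ximena is living and takes 1/3.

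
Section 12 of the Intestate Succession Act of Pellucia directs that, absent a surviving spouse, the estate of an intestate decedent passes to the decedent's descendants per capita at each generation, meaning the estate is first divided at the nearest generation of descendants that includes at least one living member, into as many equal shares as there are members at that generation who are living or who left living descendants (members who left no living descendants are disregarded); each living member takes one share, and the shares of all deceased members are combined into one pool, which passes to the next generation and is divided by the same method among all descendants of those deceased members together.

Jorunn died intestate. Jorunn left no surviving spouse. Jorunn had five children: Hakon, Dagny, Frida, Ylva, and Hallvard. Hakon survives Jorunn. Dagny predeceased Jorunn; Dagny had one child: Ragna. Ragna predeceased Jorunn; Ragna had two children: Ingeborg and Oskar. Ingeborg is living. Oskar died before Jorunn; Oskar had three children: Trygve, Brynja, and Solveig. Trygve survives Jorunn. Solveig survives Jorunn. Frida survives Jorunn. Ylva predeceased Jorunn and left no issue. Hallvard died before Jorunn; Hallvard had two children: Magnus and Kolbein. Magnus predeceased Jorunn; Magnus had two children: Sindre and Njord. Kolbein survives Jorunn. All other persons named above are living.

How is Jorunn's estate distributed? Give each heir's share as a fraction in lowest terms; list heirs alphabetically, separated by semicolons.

There is no surviving spouse, so the entire estate passes to Jorunn's descendants per capita at each generation.
At generation 1 (Hakon, Dagny, Frida, Hallvard) there are 4 shares of (1)/4 = 1/4 each.
Living: Hakon and Frida — each takes 1/4.
Deceased: Dagny and Hallvard. Their combined 1/2 is pooled and carried to generation 2.
At generation 2 (Ragna, Magnus, Kolbein) there are 3 shares of (1/2)/3 = 1/6 each.
Living: Kolbein — each takes 1/6.
Deceased: Ragna and Magnus. Their combined 1/3 is pooled and carried to generation 3.
At generation 3 (Ingeborg, Oskar, Sindre, Njord) there are 4 shares of (1/3)/4 = 1/12 each.
Living: Ingeborg, Sindre, and Njord — each takes 1/12.
Deceased: Oskar. That 1/12 share is carried to generation 4.
At generation 4 (Trygve, Brynja, Solveig) there are 3 shares of (1/12)/3 = 1/36 each.
Living: Trygve, Brynja, and Solveig — each takes 1/36.

Brynja 1/36; Frida 1/4; Hakon 1/4; Ingeborg 1/12; Kolbein 1/6; Njord 1/12; Sindre 1/12; Solveig 1/36; Trygve 1/36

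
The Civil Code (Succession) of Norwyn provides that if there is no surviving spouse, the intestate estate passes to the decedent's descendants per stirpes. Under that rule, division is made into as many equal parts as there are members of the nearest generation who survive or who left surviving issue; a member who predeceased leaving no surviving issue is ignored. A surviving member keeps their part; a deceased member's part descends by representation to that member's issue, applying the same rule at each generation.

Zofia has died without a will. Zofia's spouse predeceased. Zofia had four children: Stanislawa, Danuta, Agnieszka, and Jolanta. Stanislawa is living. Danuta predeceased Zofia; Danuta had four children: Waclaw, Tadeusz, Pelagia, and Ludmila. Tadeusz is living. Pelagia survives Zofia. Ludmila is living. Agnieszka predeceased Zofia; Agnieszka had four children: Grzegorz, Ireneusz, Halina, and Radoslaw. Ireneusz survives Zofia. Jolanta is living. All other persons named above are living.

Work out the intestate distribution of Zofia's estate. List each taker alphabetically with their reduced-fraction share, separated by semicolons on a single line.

Grzegorz 1/16; Halina 1/16; Ireneusz 1/16; Jolanta 1/4; Ludmila 1/16; Pelagia 1/16; Radoslaw 1/16; Stanislawa 1/4; Tadeusz 1/16; Waclaw 1/16

There is no surviving spouse, so the entire estate passes to Zofia's descendants per stirpes.
The estate is divided into 4 equal shares of 1/4 among Stanislawa, Danuta, Agnieszka, Jolanta.
Stanislawa is living and takes 1/4.
Danuta predeceased; the 1/4 allotted to Danuta's branch passes to Danuta's issue by representation.
The 1/4 is divided into 4 equal shares of 1/16 among Waclaw, Tadeusz, Pelagia, Ludmila.
Waclaw is living and takes 1/16.
Tadeusz is living and takes 1/16.
Pelagia is living and takes 1/16.
Ludmila is living and takes 1/16.
Agnieszka predeceased; the 1/4 allotted to Agnieszka's branch passes to Agnieszka's issue by representation.
The 1/4 is divided into 4 equal shares of 1/16 among Grzegorz, Ireneusz, Halina, Radoslaw.
Grzegorz is living and takes 1/16.
Ireneusz is living and takes 1/16.
Halina is living and takes 1/16.
Radoslaw is living and takes 1/16.
Jolanta is living and takes 1/4.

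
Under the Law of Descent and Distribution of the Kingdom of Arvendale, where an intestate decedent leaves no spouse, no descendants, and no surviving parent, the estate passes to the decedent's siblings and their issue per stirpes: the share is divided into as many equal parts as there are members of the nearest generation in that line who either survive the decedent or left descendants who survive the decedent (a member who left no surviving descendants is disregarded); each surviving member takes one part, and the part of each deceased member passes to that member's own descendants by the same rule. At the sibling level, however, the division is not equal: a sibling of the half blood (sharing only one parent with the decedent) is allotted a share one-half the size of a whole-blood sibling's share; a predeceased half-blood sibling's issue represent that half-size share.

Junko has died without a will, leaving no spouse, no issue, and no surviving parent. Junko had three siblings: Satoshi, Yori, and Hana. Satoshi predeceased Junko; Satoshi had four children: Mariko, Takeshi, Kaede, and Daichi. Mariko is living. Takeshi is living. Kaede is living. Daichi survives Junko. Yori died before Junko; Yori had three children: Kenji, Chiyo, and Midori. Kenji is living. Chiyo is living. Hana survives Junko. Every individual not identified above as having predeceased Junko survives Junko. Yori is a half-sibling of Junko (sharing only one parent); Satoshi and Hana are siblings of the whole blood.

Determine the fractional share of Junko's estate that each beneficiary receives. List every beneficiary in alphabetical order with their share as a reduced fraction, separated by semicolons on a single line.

No spouse, descendants, or parent survives, so the estate passes to Junko's siblings per stirpes.
Half-blood siblings count for one-half the weight of whole-blood siblings at the initial division.
Dividing 1 in proportion to weights (total weight 5/2): Satoshi (weight 1) → 2/5; Yori (weight 1/2) → 1/5; Hana (weight 1) → 2/5.
Satoshi predeceased; the 2/5 allotted to Satoshi's branch passes to Satoshi's issue by representation.
The 2/5 is divided into 4 equal shares of 1/10 among Mariko, Takeshi, Kaede, Daichi.
Mariko is living and takes 1/10.
Takeshi is living and takes 1/10.
Kaede is living and takes 1/10.
Daichi is living and takes 1/10.
Yori predeceased; the 1/5 allotted to Yori's branch passes to Yori's issue by representation.
The 1/5 is divided into 3 equal shares of 1/15 among Kenji, Chiyo, Midori.
Kenji is living and takes 1/15.
Chiyo is living and takes 1/15.
Midori is living and takes 1/15.
Hana is living and takes 2/5.

Chiyo 1/15; Daichi 1/10; Hana 2/5; Kaede 1/10; Kenji 1/15; Mariko 1/10; Midori 1/15; Takeshi 1/10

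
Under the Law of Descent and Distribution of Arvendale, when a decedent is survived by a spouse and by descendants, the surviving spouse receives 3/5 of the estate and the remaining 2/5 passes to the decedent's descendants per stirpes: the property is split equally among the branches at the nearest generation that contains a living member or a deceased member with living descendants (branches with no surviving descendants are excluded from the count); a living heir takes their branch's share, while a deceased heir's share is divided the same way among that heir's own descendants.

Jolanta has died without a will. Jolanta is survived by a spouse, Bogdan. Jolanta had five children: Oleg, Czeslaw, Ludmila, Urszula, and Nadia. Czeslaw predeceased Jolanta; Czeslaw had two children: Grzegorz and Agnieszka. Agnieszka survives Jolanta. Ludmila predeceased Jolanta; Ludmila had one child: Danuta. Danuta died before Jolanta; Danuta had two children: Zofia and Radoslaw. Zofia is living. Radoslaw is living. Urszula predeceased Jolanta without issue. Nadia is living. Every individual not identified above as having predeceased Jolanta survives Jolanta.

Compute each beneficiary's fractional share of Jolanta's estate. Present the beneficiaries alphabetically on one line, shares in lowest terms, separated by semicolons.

Bogdan, as surviving spouse, takes 3/5.
The remaining 2/5 passes to Jolanta's descendants per stirpes.
Urszula left no surviving issue, so that branch lapses and is disregarded.
The 2/5 is divided into 4 equal shares of 1/10 among Oleg, Czeslaw, Ludmila, Nadia.
Oleg is living and takes 1/10.
Czeslaw predeceased; the 1/10 allotted to Czeslaw's branch passes to Czeslaw's issue by representation.
The 1/10 is divided into 2 equal shares of 1/20 among Grzegorz, Agnieszka.
Grzegorz is living and takes 1/20.
Agnieszka is living and takes 1/20.
Ludmila predeceased; the 1/10 allotted to Ludmila's branch passes to Ludmila's issue by representation.
Danuta's line is the sole branch at this level, so the full 1/10 passes to Danuta's issue by representation.
The 1/10 is divided into 2 equal shares of 1/20 among Zofia, Radoslaw.
Zofia is living and takes 1/20.
Radoslaw is living and takes 1/20.
Nadia is living and takes 1/10.

Agnieszka 1/20; Bogdan 3/5; Grzegorz 1/20; Nadia 1/10; Oleg 1/10; Radoslaw 1/20; Zofia 1/20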